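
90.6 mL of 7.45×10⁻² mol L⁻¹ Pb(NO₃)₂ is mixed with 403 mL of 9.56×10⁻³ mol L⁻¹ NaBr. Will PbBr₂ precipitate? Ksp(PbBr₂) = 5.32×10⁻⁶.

No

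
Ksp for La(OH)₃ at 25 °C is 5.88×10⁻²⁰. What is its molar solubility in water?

6.83×10⁻⁶ M

La(OH)₃(s) ⇌ La³⁺(aq) + 3 OH⁻(aq)
Let s be the molar solubility. Then [La³⁺] = s and [OH⁻] = 3s.
Ksp = [La³⁺][OH⁻]^3 = s · (3s)^3 = 27s^4
27s^4 = 5.88×10⁻²⁰  ⇒  s^4 = 2.18×10⁻²¹
s = 6.83×10⁻⁶ mol L⁻¹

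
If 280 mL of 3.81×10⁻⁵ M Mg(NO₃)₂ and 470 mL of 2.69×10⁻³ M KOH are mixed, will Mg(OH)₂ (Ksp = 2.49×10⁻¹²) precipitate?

Yes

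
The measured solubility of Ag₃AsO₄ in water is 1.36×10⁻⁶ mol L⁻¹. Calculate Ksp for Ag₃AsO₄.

Ksp = 9.24×10⁻²³

Ag₃AsO₄(s) ⇌ 3 Ag⁺(aq) + AsO₄³⁻(aq)
With molar solubility s: [Ag⁺] = 3s, [AsO₄³⁻] = s.
Ksp = [Ag⁺]^3[AsO₄³⁻] = (3s)^3 · s = 27s^4
Ksp = 27 × (1.36×10⁻⁶)^4 = 9.24×10⁻²³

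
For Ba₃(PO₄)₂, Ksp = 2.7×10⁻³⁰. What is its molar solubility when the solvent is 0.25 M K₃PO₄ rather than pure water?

1.2×10⁻¹⁰ M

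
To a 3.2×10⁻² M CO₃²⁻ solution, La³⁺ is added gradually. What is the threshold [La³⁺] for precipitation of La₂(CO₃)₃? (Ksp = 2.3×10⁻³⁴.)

2.6×10⁻¹⁵ M

Each salt precipitates once Q = Ksp for that salt.
La₂(CO₃)₃(s) ⇌ 2 La³⁺(aq) + 3 CO₃²⁻(aq)
Ksp = [La³⁺]^2[CO₃²⁻]^3 = [La³⁺]^2(3.2×10⁻²)^3
[La³⁺]^2 = 2.3×10⁻³⁴ / (3.2×10⁻²)^3 = 7.0×10⁻³⁰
[La³⁺] = 2.6×10⁻¹⁵ M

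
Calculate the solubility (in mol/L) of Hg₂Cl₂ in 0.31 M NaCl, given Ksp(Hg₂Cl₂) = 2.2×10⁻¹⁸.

2.3×10⁻¹⁷ M

Hg₂Cl₂(s) ⇌ Hg₂²⁺(aq) + 2 Cl⁻(aq)
Cl⁻ is already present at 0.31 M. If s mol/L of Hg₂Cl₂ dissolves, [Hg₂²⁺] = s while [Cl⁻] ≈ 0.31 M.
Ksp = [Hg₂²⁺][Cl⁻]^2 = s(0.31)^2
s = 2.2×10⁻¹⁸ / (0.31)^2 = 2.3×10⁻¹⁷
s = 2.3×10⁻¹⁷ M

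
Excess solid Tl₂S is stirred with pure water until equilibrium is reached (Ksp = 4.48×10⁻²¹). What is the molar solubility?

Tl₂S(s) ⇌ 2 Tl⁺(aq) + S²⁻(aq)
Call the molar solubility s, so that [Tl⁺] = 2s and [S²⁻] = s.
Ksp = [Tl⁺]^2[S²⁻] = (2s)^2 · s = 4s^3
4s^3 = 4.48×10⁻²¹  ⇒  s^3 = 1.12×10⁻²¹
s = (1.12×10⁻²¹)^(1/3) = 1.04×10⁻⁷ mol/L

1.04×10⁻⁷ M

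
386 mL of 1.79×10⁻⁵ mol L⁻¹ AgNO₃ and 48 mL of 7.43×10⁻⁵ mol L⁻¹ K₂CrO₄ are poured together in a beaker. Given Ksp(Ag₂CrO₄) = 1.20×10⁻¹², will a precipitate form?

After mixing, V = 386 mL + 48 mL = 434 mL.
[Ag⁺] = (1.79×10⁻⁵)(386)/434 = 1.59×10⁻⁵ mol L⁻¹
[CrO₄²⁻] = (7.43×10⁻⁵)(48)/434 = 8.22×10⁻⁶ mol L⁻¹
Q = [Ag⁺]^2[CrO₄²⁻] = 2.08×10⁻¹⁵
Since Q (2.08×10⁻¹⁵) is less than Ksp (1.20×10⁻¹²), no Ag₂CrO₄ precipitates.

No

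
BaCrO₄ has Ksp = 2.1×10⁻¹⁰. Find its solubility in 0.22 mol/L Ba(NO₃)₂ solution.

9.5×10⁻¹⁰ M

BaCrO₄(s) ⇌ Ba²⁺(aq) + CrO₄²⁻(aq)
Let s be the solubility of BaCrO₄ here. The common ion gives [Ba²⁺] ≈ 0.22 mol/L, and [CrO₄²⁻] = s.
Ksp = [Ba²⁺][CrO₄²⁻] = (0.22)s
s = 2.1×10⁻¹⁰ / (0.22) = 9.5×10⁻¹⁰
s = 9.5×10⁻¹⁰ mol/L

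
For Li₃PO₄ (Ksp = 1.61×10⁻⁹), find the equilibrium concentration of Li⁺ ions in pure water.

Li₃PO₄(s) ⇌ 3 Li⁺(aq) + PO₄³⁻(aq)
For each mole of Li₃PO₄ that dissolves per liter, [Li⁺] = 3s and [PO₄³⁻] = s; let s denote this solubility.
Ksp = [Li⁺]^3[PO₄³⁻] = (3s)^3 · s = 27s^4 = 1.61×10⁻⁹
s = 2.78×10⁻³ M
[Li⁺] = 3s = 8.34×10⁻³ M

8.34×10⁻³ M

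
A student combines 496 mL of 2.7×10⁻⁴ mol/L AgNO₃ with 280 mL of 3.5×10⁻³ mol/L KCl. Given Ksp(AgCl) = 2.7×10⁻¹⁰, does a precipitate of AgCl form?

Yes

After mixing, V = 496 mL + 280 mL = 776 mL.
[Ag⁺] = (2.7×10⁻⁴)(496)/776 = 1.7×10⁻⁴ mol/L
[Cl⁻] = (3.5×10⁻³)(280)/776 = 1.3×10⁻³ mol/L
Q = [Ag⁺][Cl⁻] = 2.2×10⁻⁷
Since Q (2.2×10⁻⁷) exceeds Ksp (2.7×10⁻¹⁰), AgCl will precipitate.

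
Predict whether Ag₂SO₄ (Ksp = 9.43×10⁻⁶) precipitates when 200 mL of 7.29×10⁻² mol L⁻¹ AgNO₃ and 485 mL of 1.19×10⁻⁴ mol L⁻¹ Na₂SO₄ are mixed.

No

After mixing, V = 200 mL + 485 mL = 685 mL.
[Ag⁺] = (7.29×10⁻²)(200)/685 = 2.13×10⁻² mol L⁻¹
[SO₄²⁻] = (1.19×10⁻⁴)(485)/685 = 8.43×10⁻⁵ mol L⁻¹
Q = [Ag⁺]^2[SO₄²⁻] = 3.82×10⁻⁸
Since Q (3.82×10⁻⁸) is less than Ksp (9.43×10⁻⁶), no Ag₂SO₄ precipitates.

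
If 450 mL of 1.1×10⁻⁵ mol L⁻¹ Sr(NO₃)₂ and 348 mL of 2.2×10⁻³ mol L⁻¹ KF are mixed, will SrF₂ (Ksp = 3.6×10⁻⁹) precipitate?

The combined volume is 798 mL.
[Sr²⁺] = (1.1×10⁻⁵)(450)/798 = 6.2×10⁻⁶ mol L⁻¹
[F⁻] = (2.2×10⁻³)(348)/798 = 9.6×10⁻⁴ mol L⁻¹
Q = [Sr²⁺][F⁻]^2 = 5.7×10⁻¹²
Q < Ksp (5.7×10⁻¹² vs 3.6×10⁻⁹); the solution remains unsaturated and no precipitate forms.

No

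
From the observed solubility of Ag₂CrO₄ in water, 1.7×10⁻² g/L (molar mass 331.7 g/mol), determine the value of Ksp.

Ksp = 5.4×10⁻¹³

Molar solubility s = (1.7×10⁻² g/L) / (331.7 g/mol) = 5.125×10⁻⁵ mol/L
Ag₂CrO₄(s) ⇌ 2 Ag⁺(aq) + CrO₄²⁻(aq)
Call the molar solubility s, so that [Ag⁺] = 2s and [CrO₄²⁻] = s.
Ksp = [Ag⁺]^2[CrO₄²⁻] = (2s)^2 · s = 4s^3
Ksp = 4 × (5.125×10⁻⁵)^3 = 5.4×10⁻¹³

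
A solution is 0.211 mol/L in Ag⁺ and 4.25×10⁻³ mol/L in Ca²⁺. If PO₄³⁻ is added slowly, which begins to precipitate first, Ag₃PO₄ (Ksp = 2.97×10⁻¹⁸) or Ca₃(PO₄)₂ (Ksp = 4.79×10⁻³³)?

Each salt precipitates once Q = Ksp for that salt.
For Ag₃PO₄: [PO₄³⁻] = (Ksp/[Ag⁺]^3) = 3.16×10⁻¹⁶ mol/L
For Ca₃(PO₄)₂: [PO₄³⁻] = (Ksp/[Ca²⁺]^3)^(1/2) = 2.50×10⁻¹³ mol/L
Since Ag₃PO₄ needs less PO₄³⁻ to reach saturation, it precipitates first.

Ag₃PO₄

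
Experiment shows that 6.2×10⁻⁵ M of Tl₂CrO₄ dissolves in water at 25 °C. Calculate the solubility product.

Ksp = 9.5×10⁻¹³

Tl₂CrO₄(s) ⇌ 2 Tl⁺(aq) + CrO₄²⁻(aq)
Let s be the molar solubility. Then [Tl⁺] = 2s and [CrO₄²⁻] = s.
Ksp = [Tl⁺]^2[CrO₄²⁻] = (2s)^2 · s = 4s^3
Ksp = 4 × (6.2×10⁻⁵)^3 = 9.5×10⁻¹³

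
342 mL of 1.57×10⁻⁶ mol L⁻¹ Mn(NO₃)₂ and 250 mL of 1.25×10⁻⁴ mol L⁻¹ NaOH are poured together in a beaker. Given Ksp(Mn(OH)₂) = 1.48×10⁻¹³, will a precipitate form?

The combined volume is 592 mL.
[Mn²⁺] = (1.57×10⁻⁶)(342)/592 = 9.07×10⁻⁷ mol L⁻¹
[OH⁻] = (1.25×10⁻⁴)(250)/592 = 5.28×10⁻⁵ mol L⁻¹
Q = [Mn²⁺][OH⁻]^2 = 2.53×10⁻¹⁵
Q < Ksp (2.53×10⁻¹⁵ vs 1.48×10⁻¹³); the solution remains unsaturated and no precipitate forms.

No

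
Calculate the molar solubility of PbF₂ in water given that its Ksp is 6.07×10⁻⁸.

2.48×10⁻³ M

PbF₂(s) ⇌ Pb²⁺(aq) + 2 F⁻(aq)
Call the molar solubility s, so that [Pb²⁺] = s and [F⁻] = 2s.
Ksp = [Pb²⁺][F⁻]^2 = s · (2s)^2 = 4s^3
4s^3 = 6.07×10⁻⁸  ⇒  s^3 = 1.52×10⁻⁸
s = 2.48×10⁻³ mol L⁻¹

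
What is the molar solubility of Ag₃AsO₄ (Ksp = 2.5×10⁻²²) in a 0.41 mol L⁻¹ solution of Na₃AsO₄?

Ag₃AsO₄(s) ⇌ 3 Ag⁺(aq) + AsO₄³⁻(aq)
AsO₄³⁻ is already present at 0.41 mol L⁻¹. If s mol/L of Ag₃AsO₄ dissolves, [Ag⁺] = 3s while [AsO₄³⁻] ≈ 0.41 mol L⁻¹.
Ksp = [Ag⁺]^3[AsO₄³⁻] = (3s)^3(0.41)
(3s)^3 = 2.5×10⁻²² / (0.41) = 6.1×10⁻²²
s = 2.8×10⁻⁸ mol L⁻¹

2.8×10⁻⁸ M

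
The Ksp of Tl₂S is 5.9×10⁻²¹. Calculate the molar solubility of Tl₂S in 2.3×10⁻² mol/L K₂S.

Tl₂S(s) ⇌ 2 Tl⁺(aq) + S²⁻(aq)
S²⁻ is already present at 2.3×10⁻² mol/L. If s mol/L of Tl₂S dissolves, [Tl⁺] = 2s while [S²⁻] ≈ 2.3×10⁻² mol/L.
Ksp = [Tl⁺]^2[S²⁻] = (2s)^2(2.3×10⁻²)
(2s)^2 = 5.9×10⁻²¹ / (2.3×10⁻²) = 2.6×10⁻¹⁹
s = 2.5×10⁻¹⁰ mol/L

2.5×10⁻¹⁰ M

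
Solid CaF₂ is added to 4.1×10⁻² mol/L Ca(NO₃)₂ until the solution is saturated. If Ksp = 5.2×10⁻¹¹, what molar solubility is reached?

CaF₂(s) ⇌ Ca²⁺(aq) + 2 F⁻(aq)
Let s be the solubility of CaF₂ here. The common ion gives [Ca²⁺] ≈ 4.1×10⁻² mol/L, and [F⁻] = 2s.
Ksp = [Ca²⁺][F⁻]^2 = (4.1×10⁻²)(2s)^2
(2s)^2 = 5.2×10⁻¹¹ / (4.1×10⁻²) = 1.3×10⁻⁹
s = 1.8×10⁻⁵ mol/L

1.8×10⁻⁵ M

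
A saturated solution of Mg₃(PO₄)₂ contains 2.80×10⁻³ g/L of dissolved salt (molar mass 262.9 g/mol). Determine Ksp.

s = (2.80×10⁻³ g L⁻¹)/(262.9 g mol⁻¹) = 1.0650×10⁻⁵ M
Mg₃(PO₄)₂(s) ⇌ 3 Mg²⁺(aq) + 2 PO₄³⁻(aq)
With molar solubility s: [Mg²⁺] = 3s, [PO₄³⁻] = 2s.
Ksp = [Mg²⁺]^3[PO₄³⁻]^2 = (3s)^3 · (2s)^2 = 108s^5
Ksp = 108 × (1.0650×10⁻⁵)^5 = 1.48×10⁻²³

Ksp = 1.48×10⁻²³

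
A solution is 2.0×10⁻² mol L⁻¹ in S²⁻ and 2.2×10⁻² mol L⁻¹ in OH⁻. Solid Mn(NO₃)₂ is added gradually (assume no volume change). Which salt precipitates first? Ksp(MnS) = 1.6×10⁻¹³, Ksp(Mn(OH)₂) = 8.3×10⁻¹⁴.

Precipitation begins when Q = Ksp.
For MnS: [Mn²⁺] = (Ksp/[S²⁻]) = 8.0×10⁻¹² mol L⁻¹
For Mn(OH)₂: [Mn²⁺] = (Ksp/[OH⁻]^2) = 1.7×10⁻¹⁰ mol L⁻¹
The smaller threshold [Mn²⁺] is reached first, so MnS precipitates first.

MnS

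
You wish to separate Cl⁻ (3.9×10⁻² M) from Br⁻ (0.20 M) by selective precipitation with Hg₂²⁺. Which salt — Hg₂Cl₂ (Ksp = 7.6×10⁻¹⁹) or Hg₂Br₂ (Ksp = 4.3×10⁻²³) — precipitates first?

Hg₂Br₂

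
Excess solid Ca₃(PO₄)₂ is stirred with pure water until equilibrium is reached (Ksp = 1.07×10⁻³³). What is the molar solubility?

Ca₃(PO₄)₂(s) ⇌ 3 Ca²⁺(aq) + 2 PO₄³⁻(aq)
If s mol/L of Ca₃(PO₄)₂ dissolves, [Ca²⁺] = 3s and [PO₄³⁻] = 2s.
Ksp = [Ca²⁺]^3[PO₄³⁻]^2 = (3s)^3 · (2s)^2 = 108s^5
108s^5 = 1.07×10⁻³³  ⇒  s^5 = 9.91×10⁻³⁶
Taking the 5th root, s = 9.98×10⁻⁸ mol/L.

9.98×10⁻⁸ M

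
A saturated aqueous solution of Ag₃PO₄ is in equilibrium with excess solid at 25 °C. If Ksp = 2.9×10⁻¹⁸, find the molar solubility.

Ag₃PO₄(s) ⇌ 3 Ag⁺(aq) + PO₄³⁻(aq)
Let s be the molar solubility. Then [Ag⁺] = 3s and [PO₄³⁻] = s.
Ksp = [Ag⁺]^3[PO₄³⁻] = (3s)^3 · s = 27s^4
27s^4 = 2.9×10⁻¹⁸  ⇒  s^4 = 1.1×10⁻¹⁹
Taking the 4th root, s = 1.8×10⁻⁵ M.

1.8×10⁻⁵ M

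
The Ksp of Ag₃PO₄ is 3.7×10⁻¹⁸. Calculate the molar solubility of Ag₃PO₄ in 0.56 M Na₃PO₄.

6.3×10⁻⁷ M

Ag₃PO₄(s) ⇌ 3 Ag⁺(aq) + PO₄³⁻(aq)
PO₄³⁻ is already present at 0.56 M. If s mol/L of Ag₃PO₄ dissolves, [Ag⁺] = 3s while [PO₄³⁻] ≈ 0.56 M.
Ksp = [Ag⁺]^3[PO₄³⁻] = (3s)^3(0.56)
(3s)^3 = 3.7×10⁻¹⁸ / (0.56) = 6.6×10⁻¹⁸
s = 6.3×10⁻⁷ M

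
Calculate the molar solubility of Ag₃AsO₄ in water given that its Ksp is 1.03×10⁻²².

Ag₃AsO₄(s) ⇌ 3 Ag⁺(aq) + AsO₄³⁻(aq)
Call the molar solubility s, so that [Ag⁺] = 3s and [AsO₄³⁻] = s.
Ksp = [Ag⁺]^3[AsO₄³⁻] = (3s)^3 · s = 27s^4
27s^4 = 1.03×10⁻²²  ⇒  s^4 = 3.81×10⁻²⁴
Taking the 4th root, s = 1.40×10⁻⁶ M.

1.40×10⁻⁶ M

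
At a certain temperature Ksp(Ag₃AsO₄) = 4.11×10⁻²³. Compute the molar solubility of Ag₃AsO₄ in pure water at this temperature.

Ag₃AsO₄(s) ⇌ 3 Ag⁺(aq) + AsO₄³⁻(aq)
With molar solubility s: [Ag⁺] = 3s, [AsO₄³⁻] = s.
Ksp = [Ag⁺]^3[AsO₄³⁻] = (3s)^3 · s = 27s^4
27s^4 = 4.11×10⁻²³  ⇒  s^4 = 1.52×10⁻²⁴
Taking the 4th root, s = 1.11×10⁻⁶ mol/L.

1.11×10⁻⁶ M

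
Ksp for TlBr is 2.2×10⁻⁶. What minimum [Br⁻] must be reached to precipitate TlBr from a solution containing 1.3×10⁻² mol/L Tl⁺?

1.7×10⁻⁴ M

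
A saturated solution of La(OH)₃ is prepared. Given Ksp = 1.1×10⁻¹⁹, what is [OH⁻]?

2.4×10⁻⁵ M

La(OH)₃(s) ⇌ La³⁺(aq) + 3 OH⁻(aq)
With molar solubility s: [La³⁺] = s, [OH⁻] = 3s.
Ksp = [La³⁺][OH⁻]^3 = s · (3s)^3 = 27s^4 = 1.1×10⁻¹⁹
s = 8.0×10⁻⁶ mol/L
[OH⁻] = 3s = 2.4×10⁻⁵ mol/L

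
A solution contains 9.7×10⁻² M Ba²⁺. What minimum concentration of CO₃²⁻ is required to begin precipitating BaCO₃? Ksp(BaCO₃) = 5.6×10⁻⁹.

5.8×10⁻⁸ M

Precipitation of each salt begins when its ion product equals Ksp.
BaCO₃(s) ⇌ Ba²⁺(aq) + CO₃²⁻(aq)
Ksp = [Ba²⁺][CO₃²⁻] = [CO₃²⁻](9.7×10⁻²)
[CO₃²⁻] = 5.6×10⁻⁹ / (9.7×10⁻²) = 5.8×10⁻⁸
[CO₃²⁻] = 5.8×10⁻⁸ M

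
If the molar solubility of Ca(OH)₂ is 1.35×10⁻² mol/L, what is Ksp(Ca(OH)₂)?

Ca(OH)₂(s) ⇌ Ca²⁺(aq) + 2 OH⁻(aq)
Call the molar solubility s, so that [Ca²⁺] = s and [OH⁻] = 2s.
Ksp = [Ca²⁺][OH⁻]^2 = s · (2s)^2 = 4s^3
Ksp = 4 × (1.35×10⁻²)^3 = 9.84×10⁻⁶

Ksp = 9.84×10⁻⁶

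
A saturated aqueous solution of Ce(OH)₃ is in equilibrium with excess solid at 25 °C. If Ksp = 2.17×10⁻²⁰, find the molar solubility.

Ce(OH)₃(s) ⇌ Ce³⁺(aq) + 3 OH⁻(aq)
If s mol/L of Ce(OH)₃ dissolves, [Ce³⁺] = s and [OH⁻] = 3s.
Ksp = [Ce³⁺][OH⁻]^3 = s · (3s)^3 = 27s^4
27s^4 = 2.17×10⁻²⁰  ⇒  s^4 = 8.04×10⁻²²
s = 5.32×10⁻⁶ M

5.32×10⁻⁶ M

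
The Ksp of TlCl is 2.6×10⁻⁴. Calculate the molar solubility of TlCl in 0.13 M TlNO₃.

2.0×10⁻³ M

TlCl(s) ⇌ Tl⁺(aq) + Cl⁻(aq)
Let s be the solubility of TlCl here. The common ion gives [Tl⁺] ≈ 0.13 M, and [Cl⁻] = s.
Ksp = [Tl⁺][Cl⁻] = (0.13)s
s = 2.6×10⁻⁴ / (0.13) = 2.0×10⁻³
s = 2.0×10⁻³ M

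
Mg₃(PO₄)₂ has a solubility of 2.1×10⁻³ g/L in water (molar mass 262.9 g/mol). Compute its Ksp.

s = (2.1×10⁻³ g L⁻¹)/(262.9 g mol⁻¹) = 7.988×10⁻⁶ M
Mg₃(PO₄)₂(s) ⇌ 3 Mg²⁺(aq) + 2 PO₄³⁻(aq)
If s mol/L of Mg₃(PO₄)₂ dissolves, [Mg²⁺] = 3s and [PO₄³⁻] = 2s.
Ksp = [Mg²⁺]^3[PO₄³⁻]^2 = (3s)^3 · (2s)^2 = 108s^5
Ksp = 108 × (7.988×10⁻⁶)^5 = 3.5×10⁻²⁴

Ksp = 3.5×10⁻²⁴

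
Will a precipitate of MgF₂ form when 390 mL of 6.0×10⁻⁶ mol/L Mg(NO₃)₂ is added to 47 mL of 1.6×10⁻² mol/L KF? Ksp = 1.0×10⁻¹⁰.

No

After mixing, V = 390 mL + 47 mL = 437 mL.
[Mg²⁺] = (6.0×10⁻⁶)(390)/437 = 5.4×10⁻⁶ mol/L
[F⁻] = (1.6×10⁻²)(47)/437 = 1.7×10⁻³ mol/L
Q = [Mg²⁺][F⁻]^2 = 1.6×10⁻¹¹
Q = 1.6×10⁻¹¹ < Ksp = 1.0×10⁻¹⁰, so the solution is unsaturated and no precipitate forms.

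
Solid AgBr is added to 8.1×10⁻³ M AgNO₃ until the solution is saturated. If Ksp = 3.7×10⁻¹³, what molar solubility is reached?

AgBr(s) ⇌ Ag⁺(aq) + Br⁻(aq)
The solution already contains Ag⁺ at 8.1×10⁻³ M. Let s be the molar solubility of AgBr.
[Ag⁺] ≈ 8.1×10⁻³ M (common ion dominates); [Br⁻] = s.
Ksp = [Ag⁺][Br⁻] = (8.1×10⁻³)s
s = 3.7×10⁻¹³ / (8.1×10⁻³) = 4.6×10⁻¹¹
s = 4.6×10⁻¹¹ M

4.6×10⁻¹¹ M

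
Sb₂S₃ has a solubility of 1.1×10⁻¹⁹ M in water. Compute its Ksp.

Sb₂S₃(s) ⇌ 2 Sb³⁺(aq) + 3 S²⁻(aq)
Let s be the molar solubility. Then [Sb³⁺] = 2s and [S²⁻] = 3s.
Ksp = [Sb³⁺]^2[S²⁻]^3 = (2s)^2 · (3s)^3 = 108s^5
Ksp = 108 × (1.1×10⁻¹⁹)^5 = 1.7×10⁻⁹³

Ksp = 1.7×10⁻⁹³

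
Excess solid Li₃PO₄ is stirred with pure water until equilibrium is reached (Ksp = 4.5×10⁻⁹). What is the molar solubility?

Li₃PO₄(s) ⇌ 3 Li⁺(aq) + PO₄³⁻(aq)
For each mole of Li₃PO₄ that dissolves per liter, [Li⁺] = 3s and [PO₄³⁻] = s; let s denote this solubility.
Ksp = [Li⁺]^3[PO₄³⁻] = (3s)^3 · s = 27s^4
27s^4 = 4.5×10⁻⁹  ⇒  s^4 = 1.7×10⁻¹⁰
Taking the 4th root, s = 3.6×10⁻³ M.

3.6×10⁻³ M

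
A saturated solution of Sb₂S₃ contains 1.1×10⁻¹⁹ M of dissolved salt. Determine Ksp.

Ksp = 1.7×10⁻⁹³

Sb₂S₃(s) ⇌ 2 Sb³⁺(aq) + 3 S²⁻(aq)
For each mole of Sb₂S₃ that dissolves per liter, [Sb³⁺] = 2s and [S²⁻] = 3s; let s denote this solubility.
Ksp = [Sb³⁺]^2[S²⁻]^3 = (2s)^2 · (3s)^3 = 108s^5
Ksp = 108 × (1.1×10⁻¹⁹)^5 = 1.7×10⁻⁹³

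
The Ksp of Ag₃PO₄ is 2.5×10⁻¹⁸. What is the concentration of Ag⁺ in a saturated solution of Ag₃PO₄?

5.2×10⁻⁵ M

Ag₃PO₄(s) ⇌ 3 Ag⁺(aq) + PO₄³⁻(aq)
If s mol/L of Ag₃PO₄ dissolves, [Ag⁺] = 3s and [PO₄³⁻] = s.
Ksp = [Ag⁺]^3[PO₄³⁻] = (3s)^3 · s = 27s^4 = 2.5×10⁻¹⁸
s = 1.7×10⁻⁵ M
[Ag⁺] = 3s = 5.2×10⁻⁵ M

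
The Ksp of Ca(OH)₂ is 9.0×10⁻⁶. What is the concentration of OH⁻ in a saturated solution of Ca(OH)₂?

2.6×10⁻² M

Ca(OH)₂(s) ⇌ Ca²⁺(aq) + 2 OH⁻(aq)
Call the molar solubility s, so that [Ca²⁺] = s and [OH⁻] = 2s.
Ksp = [Ca²⁺][OH⁻]^2 = s · (2s)^2 = 4s^3 = 9.0×10⁻⁶
s = 1.3×10⁻² mol L⁻¹
[OH⁻] = 2s = 2.6×10⁻² mol L⁻¹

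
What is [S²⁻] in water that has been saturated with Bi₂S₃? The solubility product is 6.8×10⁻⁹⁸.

4.3×10⁻²⁰ M

Bi₂S₃(s) ⇌ 2 Bi³⁺(aq) + 3 S²⁻(aq)
For each mole of Bi₂S₃ that dissolves per liter, [Bi³⁺] = 2s and [S²⁻] = 3s; let s denote this solubility.
Ksp = [Bi³⁺]^2[S²⁻]^3 = (2s)^2 · (3s)^3 = 108s^5 = 6.8×10⁻⁹⁸
s = 1.4×10⁻²⁰ mol/L
[S²⁻] = 3s = 4.3×10⁻²⁰ mol/L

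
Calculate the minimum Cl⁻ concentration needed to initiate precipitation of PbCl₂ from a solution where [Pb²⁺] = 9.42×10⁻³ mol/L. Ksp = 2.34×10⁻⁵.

4.98×10⁻² M

Each salt precipitates once Q = Ksp for that salt.
PbCl₂(s) ⇌ Pb²⁺(aq) + 2 Cl⁻(aq)
Ksp = [Pb²⁺][Cl⁻]^2 = [Cl⁻]^2(9.42×10⁻³)
[Cl⁻]^2 = 2.34×10⁻⁵ / (9.42×10⁻³) = 2.48×10⁻³
[Cl⁻] = 4.98×10⁻² mol/L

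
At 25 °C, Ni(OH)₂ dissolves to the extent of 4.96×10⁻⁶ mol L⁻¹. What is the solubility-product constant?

Ksp = 4.88×10⁻¹⁶

Ni(OH)₂(s) ⇌ Ni²⁺(aq) + 2 OH⁻(aq)
Call the molar solubility s, so that [Ni²⁺] = s and [OH⁻] = 2s.
Ksp = [Ni²⁺][OH⁻]^2 = s · (2s)^2 = 4s^3
Ksp = 4 × (4.96×10⁻⁶)^3 = 4.88×10⁻¹⁶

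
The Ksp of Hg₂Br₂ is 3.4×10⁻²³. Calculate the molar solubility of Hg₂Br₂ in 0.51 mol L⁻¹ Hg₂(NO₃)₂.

Hg₂Br₂(s) ⇌ Hg₂²⁺(aq) + 2 Br⁻(aq)
With Hg₂²⁺ already at 0.51 mol L⁻¹ and s small, take [Hg₂²⁺] ≈ 0.51 mol L⁻¹ and [Br⁻] = 2s.
Ksp = [Hg₂²⁺][Br⁻]^2 = (0.51)(2s)^2
(2s)^2 = 3.4×10⁻²³ / (0.51) = 6.7×10⁻²³
s = 4.1×10⁻¹² mol L⁻¹

4.1×10⁻¹² M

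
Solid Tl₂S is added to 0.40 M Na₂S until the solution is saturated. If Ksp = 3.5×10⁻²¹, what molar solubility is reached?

Tl₂S(s) ⇌ 2 Tl⁺(aq) + S²⁻(aq)
S²⁻ is already present at 0.40 M. If s mol/L of Tl₂S dissolves, [Tl⁺] = 2s while [S²⁻] ≈ 0.40 M.
Ksp = [Tl⁺]^2[S²⁻] = (2s)^2(0.40)
(2s)^2 = 3.5×10⁻²¹ / (0.40) = 8.8×10⁻²¹
s = 4.7×10⁻¹¹ M

4.7×10⁻¹¹ M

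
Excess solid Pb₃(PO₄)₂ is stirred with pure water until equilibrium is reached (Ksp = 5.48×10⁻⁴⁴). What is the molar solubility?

8.73×10⁻¹⁰ M

Pb₃(PO₄)₂(s) ⇌ 3 Pb²⁺(aq) + 2 PO₄³⁻(aq)
Call the molar solubility s, so that [Pb²⁺] = 3s and [PO₄³⁻] = 2s.
Ksp = [Pb²⁺]^3[PO₄³⁻]^2 = (3s)^3 · (2s)^2 = 108s^5
108s^5 = 5.48×10⁻⁴⁴  ⇒  s^5 = 5.07×10⁻⁴⁶
s = (5.07×10⁻⁴⁶)^(1/5) = 8.73×10⁻¹⁰ M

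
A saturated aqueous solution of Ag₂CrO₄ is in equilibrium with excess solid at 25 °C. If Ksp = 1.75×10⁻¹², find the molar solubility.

7.59×10⁻⁵ M

Ag₂CrO₄(s) ⇌ 2 Ag⁺(aq) + CrO₄²⁻(aq)
For each mole of Ag₂CrO₄ that dissolves per liter, [Ag⁺] = 2s and [CrO₄²⁻] = s; let s denote this solubility.
Ksp = [Ag⁺]^2[CrO₄²⁻] = (2s)^2 · s = 4s^3
4s^3 = 1.75×10⁻¹²  ⇒  s^3 = 4.38×10⁻¹³
Taking the 3rd root, s = 7.59×10⁻⁵ mol/L.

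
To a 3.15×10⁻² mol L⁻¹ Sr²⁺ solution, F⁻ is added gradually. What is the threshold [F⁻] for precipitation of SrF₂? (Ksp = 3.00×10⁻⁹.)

A salt starts to precipitate once the ion product Q reaches its Ksp.
SrF₂(s) ⇌ Sr²⁺(aq) + 2 F⁻(aq)
Ksp = [Sr²⁺][F⁻]^2 = [F⁻]^2(3.15×10⁻²)
[F⁻]^2 = 3.00×10⁻⁹ / (3.15×10⁻²) = 9.52×10⁻⁸
[F⁻] = 3.09×10⁻⁴ mol L⁻¹

3.09×10⁻⁴ M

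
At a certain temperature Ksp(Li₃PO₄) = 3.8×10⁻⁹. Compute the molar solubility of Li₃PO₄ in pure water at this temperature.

Li₃PO₄(s) ⇌ 3 Li⁺(aq) + PO₄³⁻(aq)
If s mol/L of Li₃PO₄ dissolves, [Li⁺] = 3s and [PO₄³⁻] = s.
Ksp = [Li⁺]^3[PO₄³⁻] = (3s)^3 · s = 27s^4
27s^4 = 3.8×10⁻⁹  ⇒  s^4 = 1.4×10⁻¹⁰
s = (1.4×10⁻¹⁰)^(1/4) = 3.4×10⁻³ M

3.4×10⁻³ M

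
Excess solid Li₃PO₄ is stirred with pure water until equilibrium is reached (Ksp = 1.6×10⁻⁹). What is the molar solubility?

2.8×10⁻³ M

Li₃PO₄(s) ⇌ 3 Li⁺(aq) + PO₄³⁻(aq)
For each mole of Li₃PO₄ that dissolves per liter, [Li⁺] = 3s and [PO₄³⁻] = s; let s denote this solubility.
Ksp = [Li⁺]^3[PO₄³⁻] = (3s)^3 · s = 27s^4
27s^4 = 1.6×10⁻⁹  ⇒  s^4 = 5.9×10⁻¹¹
Taking the 4th root, s = 2.8×10⁻³ mol L⁻¹.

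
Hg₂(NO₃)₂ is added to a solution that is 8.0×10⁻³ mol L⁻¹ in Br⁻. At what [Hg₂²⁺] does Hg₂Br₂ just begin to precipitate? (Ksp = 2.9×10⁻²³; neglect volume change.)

4.5×10⁻¹⁹ M

Each salt precipitates once Q = Ksp for that salt.
Hg₂Br₂(s) ⇌ Hg₂²⁺(aq) + 2 Br⁻(aq)
Ksp = [Hg₂²⁺][Br⁻]^2 = [Hg₂²⁺](8.0×10⁻³)^2
[Hg₂²⁺] = 2.9×10⁻²³ / (8.0×10⁻³)^2 = 4.5×10⁻¹⁹
[Hg₂²⁺] = 4.5×10⁻¹⁹ mol L⁻¹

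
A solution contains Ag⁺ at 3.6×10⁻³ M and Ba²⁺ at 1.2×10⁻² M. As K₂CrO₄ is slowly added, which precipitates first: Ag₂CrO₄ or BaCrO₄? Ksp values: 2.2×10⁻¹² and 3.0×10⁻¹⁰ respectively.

BaCrO₄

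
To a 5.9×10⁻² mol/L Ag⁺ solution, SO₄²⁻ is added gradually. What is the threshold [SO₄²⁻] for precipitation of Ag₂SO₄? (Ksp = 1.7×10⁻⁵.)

4.9×10⁻³ M

Precipitation begins when Q = Ksp.
Ag₂SO₄(s) ⇌ 2 Ag⁺(aq) + SO₄²⁻(aq)
Ksp = [Ag⁺]^2[SO₄²⁻] = [SO₄²⁻](5.9×10⁻²)^2
[SO₄²⁻] = 1.7×10⁻⁵ / (5.9×10⁻²)^2 = 4.9×10⁻³
[SO₄²⁻] = 4.9×10⁻³ mol/L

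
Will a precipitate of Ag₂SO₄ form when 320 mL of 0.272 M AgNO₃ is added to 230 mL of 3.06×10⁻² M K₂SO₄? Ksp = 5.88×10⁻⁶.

Yes

After mixing, V = 320 mL + 230 mL = 550 mL.
[Ag⁺] = (0.272)(320)/550 = 0.158 M
[SO₄²⁻] = (3.06×10⁻²)(230)/550 = 1.28×10⁻² M
Q = [Ag⁺]^2[SO₄²⁻] = 3.20×10⁻⁴
Since Q (3.20×10⁻⁴) exceeds Ksp (5.88×10⁻⁶), Ag₂SO₄ will precipitate.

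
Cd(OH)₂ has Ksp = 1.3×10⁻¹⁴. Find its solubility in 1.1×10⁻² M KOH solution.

1.1×10⁻¹⁰ M

Cd(OH)₂(s) ⇌ Cd²⁺(aq) + 2 OH⁻(aq)
OH⁻ is already present at 1.1×10⁻² M. If s mol/L of Cd(OH)₂ dissolves, [Cd²⁺] = s while [OH⁻] ≈ 1.1×10⁻² M.
Ksp = [Cd²⁺][OH⁻]^2 = s(1.1×10⁻²)^2
s = 1.3×10⁻¹⁴ / (1.1×10⁻²)^2 = 1.1×10⁻¹⁰
s = 1.1×10⁻¹⁰ M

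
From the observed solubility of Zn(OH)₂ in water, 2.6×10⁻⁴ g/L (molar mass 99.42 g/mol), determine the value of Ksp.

Ksp = 7.2×10⁻¹⁷

s = (2.6×10⁻⁴ g L⁻¹)/(99.42 g mol⁻¹) = 2.615×10⁻⁶ M
Zn(OH)₂(s) ⇌ Zn²⁺(aq) + 2 OH⁻(aq)
With molar solubility s: [Zn²⁺] = s, [OH⁻] = 2s.
Ksp = [Zn²⁺][OH⁻]^2 = s · (2s)^2 = 4s^3
Ksp = 4 × (2.615×10⁻⁶)^3 = 7.2×10⁻¹⁷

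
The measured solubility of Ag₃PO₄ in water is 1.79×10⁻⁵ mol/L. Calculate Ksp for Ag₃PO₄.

Ksp = 2.77×10⁻¹⁸

Ag₃PO₄(s) ⇌ 3 Ag⁺(aq) + PO₄³⁻(aq)
Call the molar solubility s, so that [Ag⁺] = 3s and [PO₄³⁻] = s.
Ksp = [Ag⁺]^3[PO₄³⁻] = (3s)^3 · s = 27s^4
Ksp = 27 × (1.79×10⁻⁵)^4 = 2.77×10⁻¹⁸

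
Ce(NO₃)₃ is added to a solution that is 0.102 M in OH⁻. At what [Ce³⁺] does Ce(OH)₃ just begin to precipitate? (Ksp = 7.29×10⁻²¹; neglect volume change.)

Each salt precipitates once Q = Ksp for that salt.
Ce(OH)₃(s) ⇌ Ce³⁺(aq) + 3 OH⁻(aq)
Ksp = [Ce³⁺][OH⁻]^3 = [Ce³⁺](0.102)^3
[Ce³⁺] = 7.29×10⁻²¹ / (0.102)^3 = 6.87×10⁻¹⁸
[Ce³⁺] = 6.87×10⁻¹⁸ M

6.87×10⁻¹⁸ M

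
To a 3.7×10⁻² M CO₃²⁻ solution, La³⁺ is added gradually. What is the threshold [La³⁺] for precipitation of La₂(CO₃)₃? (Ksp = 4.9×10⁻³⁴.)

Precipitation of each salt begins when its ion product equals Ksp.
La₂(CO₃)₃(s) ⇌ 2 La³⁺(aq) + 3 CO₃²⁻(aq)
Ksp = [La³⁺]^2[CO₃²⁻]^3 = [La³⁺]^2(3.7×10⁻²)^3
[La³⁺]^2 = 4.9×10⁻³⁴ / (3.7×10⁻²)^3 = 9.7×10⁻³⁰
[La³⁺] = 3.1×10⁻¹⁵ M

3.1×10⁻¹⁵ M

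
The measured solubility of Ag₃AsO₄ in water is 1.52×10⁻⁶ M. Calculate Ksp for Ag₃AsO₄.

Ag₃AsO₄(s) ⇌ 3 Ag⁺(aq) + AsO₄³⁻(aq)
If s mol/L of Ag₃AsO₄ dissolves, [Ag⁺] = 3s and [AsO₄³⁻] = s.
Ksp = [Ag⁺]^3[AsO₄³⁻] = (3s)^3 · s = 27s^4
Ksp = 27 × (1.52×10⁻⁶)^4 = 1.44×10⁻²²

Ksp = 1.44×10⁻²²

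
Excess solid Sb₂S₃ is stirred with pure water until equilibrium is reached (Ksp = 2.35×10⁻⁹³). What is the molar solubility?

1.17×10⁻¹⁹ M

Sb₂S₃(s) ⇌ 2 Sb³⁺(aq) + 3 S²⁻(aq)
With molar solubility s: [Sb³⁺] = 2s, [S²⁻] = 3s.
Ksp = [Sb³⁺]^2[S²⁻]^3 = (2s)^2 · (3s)^3 = 108s^5
108s^5 = 2.35×10⁻⁹³  ⇒  s^5 = 2.18×10⁻⁹⁵
Taking the 5th root, s = 1.17×10⁻¹⁹ mol L⁻¹.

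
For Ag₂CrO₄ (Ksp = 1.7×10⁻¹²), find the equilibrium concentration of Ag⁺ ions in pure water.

Ag₂CrO₄(s) ⇌ 2 Ag⁺(aq) + CrO₄²⁻(aq)
Call the molar solubility s, so that [Ag⁺] = 2s and [CrO₄²⁻] = s.
Ksp = [Ag⁺]^2[CrO₄²⁻] = (2s)^2 · s = 4s^3 = 1.7×10⁻¹²
s = 7.5×10⁻⁵ mol/L
[Ag⁺] = 2s = 1.5×10⁻⁴ mol/L

1.5×10⁻⁴ M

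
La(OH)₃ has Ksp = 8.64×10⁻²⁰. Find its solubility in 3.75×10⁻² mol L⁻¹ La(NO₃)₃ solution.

La(OH)₃(s) ⇌ La³⁺(aq) + 3 OH⁻(aq)
With La³⁺ already at 3.75×10⁻² mol L⁻¹ and s small, take [La³⁺] ≈ 3.75×10⁻² mol L⁻¹ and [OH⁻] = 3s.
Ksp = [La³⁺][OH⁻]^3 = (3.75×10⁻²)(3s)^3
(3s)^3 = 8.64×10⁻²⁰ / (3.75×10⁻²) = 2.30×10⁻¹⁸
s = 4.40×10⁻⁷ mol L⁻¹

4.40×10⁻⁷ M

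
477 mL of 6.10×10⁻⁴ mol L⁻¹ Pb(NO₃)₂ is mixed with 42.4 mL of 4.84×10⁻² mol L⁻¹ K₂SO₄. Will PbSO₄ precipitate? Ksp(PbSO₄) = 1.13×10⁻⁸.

Yes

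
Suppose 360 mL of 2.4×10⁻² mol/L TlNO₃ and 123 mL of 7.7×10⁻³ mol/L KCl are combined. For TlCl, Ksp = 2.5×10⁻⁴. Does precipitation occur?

Total volume after mixing = 360 + 123 = 483 mL.
[Tl⁺] = (2.4×10⁻²)(360)/483 = 1.8×10⁻² mol/L
[Cl⁻] = (7.7×10⁻³)(123)/483 = 2.0×10⁻³ mol/L
Q = [Tl⁺][Cl⁻] = 3.5×10⁻⁵
Q < Ksp (3.5×10⁻⁵ vs 2.5×10⁻⁴); the solution remains unsaturated and no precipitate forms.

No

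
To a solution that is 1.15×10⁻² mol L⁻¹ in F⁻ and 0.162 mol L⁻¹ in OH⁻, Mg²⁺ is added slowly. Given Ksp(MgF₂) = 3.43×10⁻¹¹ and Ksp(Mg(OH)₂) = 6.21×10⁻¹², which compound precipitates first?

A salt starts to precipitate once the ion product Q reaches its Ksp.
For MgF₂: [Mg²⁺] = (Ksp/[F⁻]^2) = 2.59×10⁻⁷ mol L⁻¹
For Mg(OH)₂: [Mg²⁺] = (Ksp/[OH⁻]^2) = 2.37×10⁻¹⁰ mol L⁻¹
Since Mg(OH)₂ needs less Mg²⁺ to reach saturation, it precipitates first.

Mg(OH)₂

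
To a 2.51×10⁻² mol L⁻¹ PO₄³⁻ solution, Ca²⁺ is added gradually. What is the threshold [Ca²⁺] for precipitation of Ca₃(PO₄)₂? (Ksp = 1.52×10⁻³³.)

Precipitation of each salt begins when its ion product equals Ksp.
Ca₃(PO₄)₂(s) ⇌ 3 Ca²⁺(aq) + 2 PO₄³⁻(aq)
Ksp = [Ca²⁺]^3[PO₄³⁻]^2 = [Ca²⁺]^3(2.51×10⁻²)^2
[Ca²⁺]^3 = 1.52×10⁻³³ / (2.51×10⁻²)^2 = 2.41×10⁻³⁰
[Ca²⁺] = 1.34×10⁻¹⁰ mol L⁻¹

1.34×10⁻¹⁰ M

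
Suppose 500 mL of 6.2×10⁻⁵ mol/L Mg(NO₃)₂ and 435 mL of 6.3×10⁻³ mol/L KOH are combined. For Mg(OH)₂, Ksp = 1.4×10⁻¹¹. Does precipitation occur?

Yes

The combined volume is 935 mL.
[Mg²⁺] = (6.2×10⁻⁵)(500)/935 = 3.3×10⁻⁵ mol/L
[OH⁻] = (6.3×10⁻³)(435)/935 = 2.9×10⁻³ mol/L
Q = [Mg²⁺][OH⁻]^2 = 2.8×10⁻¹⁰
Since Q (2.8×10⁻¹⁰) exceeds Ksp (1.4×10⁻¹¹), Mg(OH)₂ will precipitate.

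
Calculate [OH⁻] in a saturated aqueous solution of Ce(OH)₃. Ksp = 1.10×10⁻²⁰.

Ce(OH)₃(s) ⇌ Ce³⁺(aq) + 3 OH⁻(aq)
Let s be the molar solubility. Then [Ce³⁺] = s and [OH⁻] = 3s.
Ksp = [Ce³⁺][OH⁻]^3 = s · (3s)^3 = 27s^4 = 1.10×10⁻²⁰
s = 4.49×10⁻⁶ mol L⁻¹
[OH⁻] = 3s = 1.35×10⁻⁵ mol L⁻¹

1.35×10⁻⁵ M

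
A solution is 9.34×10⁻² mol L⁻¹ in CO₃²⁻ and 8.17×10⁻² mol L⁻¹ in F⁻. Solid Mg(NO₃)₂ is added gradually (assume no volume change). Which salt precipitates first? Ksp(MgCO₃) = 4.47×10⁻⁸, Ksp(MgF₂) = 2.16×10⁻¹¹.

MgF₂

The threshold for precipitation is Q = Ksp.
For MgCO₃: [Mg²⁺] = (Ksp/[CO₃²⁻]) = 4.79×10⁻⁷ mol L⁻¹
For MgF₂: [Mg²⁺] = (Ksp/[F⁻]^2) = 3.24×10⁻⁹ mol L⁻¹
Since MgF₂ needs less Mg²⁺ to reach saturation, it precipitates first.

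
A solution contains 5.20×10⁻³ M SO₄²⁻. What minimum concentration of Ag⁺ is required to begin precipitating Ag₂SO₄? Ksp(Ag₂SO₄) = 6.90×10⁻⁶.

3.64×10⁻² M

Each salt precipitates once Q = Ksp for that salt.
Ag₂SO₄(s) ⇌ 2 Ag⁺(aq) + SO₄²⁻(aq)
Ksp = [Ag⁺]^2[SO₄²⁻] = [Ag⁺]^2(5.20×10⁻³)
[Ag⁺]^2 = 6.90×10⁻⁶ / (5.20×10⁻³) = 1.33×10⁻³
[Ag⁺] = 3.64×10⁻² M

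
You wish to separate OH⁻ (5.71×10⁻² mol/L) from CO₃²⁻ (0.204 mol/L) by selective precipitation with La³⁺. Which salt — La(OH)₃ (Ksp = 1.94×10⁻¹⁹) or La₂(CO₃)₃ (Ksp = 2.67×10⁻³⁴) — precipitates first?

La₂(CO₃)₃

The threshold for precipitation is Q = Ksp.
For La(OH)₃: [La³⁺] = (Ksp/[OH⁻]^3) = 1.04×10⁻¹⁵ mol/L
For La₂(CO₃)₃: [La³⁺] = (Ksp/[CO₃²⁻]^3)^(1/2) = 1.77×10⁻¹⁶ mol/L
The smaller threshold [La³⁺] is reached first, so La₂(CO₃)₃ precipitates first.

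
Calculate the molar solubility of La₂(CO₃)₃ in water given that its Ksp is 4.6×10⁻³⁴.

8.4×10⁻⁸ M

La₂(CO₃)₃(s) ⇌ 2 La³⁺(aq) + 3 CO₃²⁻(aq)
If s mol/L of La₂(CO₃)₃ dissolves, [La³⁺] = 2s and [CO₃²⁻] = 3s.
Ksp = [La³⁺]^2[CO₃²⁻]^3 = (2s)^2 · (3s)^3 = 108s^5
108s^5 = 4.6×10⁻³⁴  ⇒  s^5 = 4.3×10⁻³⁶
s = 8.4×10⁻⁸ mol/L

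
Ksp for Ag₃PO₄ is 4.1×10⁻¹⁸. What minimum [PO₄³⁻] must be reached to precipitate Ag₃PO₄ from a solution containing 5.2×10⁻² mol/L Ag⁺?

Precipitation of each salt begins when its ion product equals Ksp.
Ag₃PO₄(s) ⇌ 3 Ag⁺(aq) + PO₄³⁻(aq)
Ksp = [Ag⁺]^3[PO₄³⁻] = [PO₄³⁻](5.2×10⁻²)^3
[PO₄³⁻] = 4.1×10⁻¹⁸ / (5.2×10⁻²)^3 = 2.9×10⁻¹⁴
[PO₄³⁻] = 2.9×10⁻¹⁴ mol/L

2.9×10⁻¹⁴ M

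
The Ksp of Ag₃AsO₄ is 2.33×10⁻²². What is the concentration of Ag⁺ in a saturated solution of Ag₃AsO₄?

Ag₃AsO₄(s) ⇌ 3 Ag⁺(aq) + AsO₄³⁻(aq)
For each mole of Ag₃AsO₄ that dissolves per liter, [Ag⁺] = 3s and [AsO₄³⁻] = s; let s denote this solubility.
Ksp = [Ag⁺]^3[AsO₄³⁻] = (3s)^3 · s = 27s^4 = 2.33×10⁻²²
s = 1.71×10⁻⁶ mol/L
[Ag⁺] = 3s = 5.14×10⁻⁶ mol/L

5.14×10⁻⁶ M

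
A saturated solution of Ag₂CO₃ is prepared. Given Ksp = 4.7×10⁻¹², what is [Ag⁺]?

Ag₂CO₃(s) ⇌ 2 Ag⁺(aq) + CO₃²⁻(aq)
If s mol/L of Ag₂CO₃ dissolves, [Ag⁺] = 2s and [CO₃²⁻] = s.
Ksp = [Ag⁺]^2[CO₃²⁻] = (2s)^2 · s = 4s^3 = 4.7×10⁻¹²
s = 1.1×10⁻⁴ mol L⁻¹
[Ag⁺] = 2s = 2.1×10⁻⁴ mol L⁻¹

2.1×10⁻⁴ M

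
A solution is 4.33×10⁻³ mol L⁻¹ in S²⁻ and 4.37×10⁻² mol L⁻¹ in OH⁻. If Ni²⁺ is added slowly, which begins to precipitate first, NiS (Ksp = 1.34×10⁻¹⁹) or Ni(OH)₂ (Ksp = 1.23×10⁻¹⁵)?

NiS

A salt starts to precipitate once the ion product Q reaches its Ksp.
For NiS: [Ni²⁺] = (Ksp/[S²⁻]) = 3.09×10⁻¹⁷ mol L⁻¹
For Ni(OH)₂: [Ni²⁺] = (Ksp/[OH⁻]^2) = 6.44×10⁻¹³ mol L⁻¹
The smaller threshold [Ni²⁺] is reached first, so NiS precipitates first.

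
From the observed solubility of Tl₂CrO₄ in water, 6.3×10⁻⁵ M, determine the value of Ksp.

Ksp = 1.0×10⁻¹²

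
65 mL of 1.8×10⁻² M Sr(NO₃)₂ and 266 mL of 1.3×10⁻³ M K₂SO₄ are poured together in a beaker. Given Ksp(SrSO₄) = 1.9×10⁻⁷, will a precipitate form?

Total volume after mixing = 65 + 266 = 331 mL.
[Sr²⁺] = (1.8×10⁻²)(65)/331 = 3.5×10⁻³ M
[SO₄²⁻] = (1.3×10⁻³)(266)/331 = 1.0×10⁻³ M
Q = [Sr²⁺][SO₄²⁻] = 3.7×10⁻⁶
Since Q (3.7×10⁻⁶) exceeds Ksp (1.9×10⁻⁷), SrSO₄ will precipitate.

Yes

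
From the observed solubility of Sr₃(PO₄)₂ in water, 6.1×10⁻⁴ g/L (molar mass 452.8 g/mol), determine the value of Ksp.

Molar solubility s = (6.1×10⁻⁴ g/L) / (452.8 g/mol) = 1.347×10⁻⁶ mol/L
Sr₃(PO₄)₂(s) ⇌ 3 Sr²⁺(aq) + 2 PO₄³⁻(aq)
For each mole of Sr₃(PO₄)₂ that dissolves per liter, [Sr²⁺] = 3s and [PO₄³⁻] = 2s; let s denote this solubility.
Ksp = [Sr²⁺]^3[PO₄³⁻]^2 = (3s)^3 · (2s)^2 = 108s^5
Ksp = 108 × (1.347×10⁻⁶)^5 = 4.8×10⁻²⁸

Ksp = 4.8×10⁻²⁸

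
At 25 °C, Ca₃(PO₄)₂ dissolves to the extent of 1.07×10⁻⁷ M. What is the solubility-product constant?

Ca₃(PO₄)₂(s) ⇌ 3 Ca²⁺(aq) + 2 PO₄³⁻(aq)
Call the molar solubility s, so that [Ca²⁺] = 3s and [PO₄³⁻] = 2s.
Ksp = [Ca²⁺]^3[PO₄³⁻]^2 = (3s)^3 · (2s)^2 = 108s^5
Ksp = 108 × (1.07×10⁻⁷)^5 = 1.51×10⁻³³

Ksp = 1.51×10⁻³³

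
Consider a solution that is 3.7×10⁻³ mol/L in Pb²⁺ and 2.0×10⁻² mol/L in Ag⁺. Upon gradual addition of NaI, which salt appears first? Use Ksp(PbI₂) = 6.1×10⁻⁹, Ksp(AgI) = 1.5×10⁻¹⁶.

AgI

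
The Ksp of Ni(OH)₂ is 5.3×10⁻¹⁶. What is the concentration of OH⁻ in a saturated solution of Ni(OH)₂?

1.0×10⁻⁵ M

Ni(OH)₂(s) ⇌ Ni²⁺(aq) + 2 OH⁻(aq)
With molar solubility s: [Ni²⁺] = s, [OH⁻] = 2s.
Ksp = [Ni²⁺][OH⁻]^2 = s · (2s)^2 = 4s^3 = 5.3×10⁻¹⁶
s = 5.1×10⁻⁶ M
[OH⁻] = 2s = 1.0×10⁻⁵ M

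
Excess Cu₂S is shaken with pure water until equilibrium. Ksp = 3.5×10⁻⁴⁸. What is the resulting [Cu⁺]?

Cu₂S(s) ⇌ 2 Cu⁺(aq) + S²⁻(aq)
If s mol/L of Cu₂S dissolves, [Cu⁺] = 2s and [S²⁻] = s.
Ksp = [Cu⁺]^2[S²⁻] = (2s)^2 · s = 4s^3 = 3.5×10⁻⁴⁸
s = 9.6×10⁻¹⁷ mol/L
[Cu⁺] = 2s = 1.9×10⁻¹⁶ mol/L

1.9×10⁻¹⁶ M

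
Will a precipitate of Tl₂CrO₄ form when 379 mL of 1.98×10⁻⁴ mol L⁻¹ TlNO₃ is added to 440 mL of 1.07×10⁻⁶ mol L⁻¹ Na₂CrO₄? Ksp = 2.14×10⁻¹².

No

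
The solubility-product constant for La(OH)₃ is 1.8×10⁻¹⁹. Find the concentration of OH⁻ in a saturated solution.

2.7×10⁻⁵ M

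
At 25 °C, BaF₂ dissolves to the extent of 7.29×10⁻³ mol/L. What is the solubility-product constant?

Ksp = 1.55×10⁻⁶

BaF₂(s) ⇌ Ba²⁺(aq) + 2 F⁻(aq)
With molar solubility s: [Ba²⁺] = s, [F⁻] = 2s.
Ksp = [Ba²⁺][F⁻]^2 = s · (2s)^2 = 4s^3
Ksp = 4 × (7.29×10⁻³)^3 = 1.55×10⁻⁶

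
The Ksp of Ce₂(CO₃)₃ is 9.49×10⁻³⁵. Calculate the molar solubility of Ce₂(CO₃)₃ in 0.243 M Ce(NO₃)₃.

Ce₂(CO₃)₃(s) ⇌ 2 Ce³⁺(aq) + 3 CO₃²⁻(aq)
Ce³⁺ is already present at 0.243 M. If s mol/L of Ce₂(CO₃)₃ dissolves, [CO₃²⁻] = 3s while [Ce³⁺] ≈ 0.243 M.
Ksp = [Ce³⁺]^2[CO₃²⁻]^3 = (0.243)^2(3s)^3
(3s)^3 = 9.49×10⁻³⁵ / (0.243)^2 = 1.61×10⁻³³
s = 3.90×10⁻¹² M

3.90×10⁻¹² M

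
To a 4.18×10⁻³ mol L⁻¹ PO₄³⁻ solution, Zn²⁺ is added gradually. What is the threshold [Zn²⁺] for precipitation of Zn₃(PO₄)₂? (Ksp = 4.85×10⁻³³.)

6.52×10⁻¹⁰ M

A salt starts to precipitate once the ion product Q reaches its Ksp.
Zn₃(PO₄)₂(s) ⇌ 3 Zn²⁺(aq) + 2 PO₄³⁻(aq)
Ksp = [Zn²⁺]^3[PO₄³⁻]^2 = [Zn²⁺]^3(4.18×10⁻³)^2
[Zn²⁺]^3 = 4.85×10⁻³³ / (4.18×10⁻³)^2 = 2.78×10⁻²⁸
[Zn²⁺] = 6.52×10⁻¹⁰ mol L⁻¹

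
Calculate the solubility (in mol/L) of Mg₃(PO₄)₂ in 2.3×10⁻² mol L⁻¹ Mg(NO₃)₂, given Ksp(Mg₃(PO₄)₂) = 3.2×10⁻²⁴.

2.6×10⁻¹⁰ M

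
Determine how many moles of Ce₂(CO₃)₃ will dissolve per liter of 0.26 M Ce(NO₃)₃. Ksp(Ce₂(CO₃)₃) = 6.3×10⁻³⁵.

Ce₂(CO₃)₃(s) ⇌ 2 Ce³⁺(aq) + 3 CO₃²⁻(aq)
Ce³⁺ is already present at 0.26 M. If s mol/L of Ce₂(CO₃)₃ dissolves, [CO₃²⁻] = 3s while [Ce³⁺] ≈ 0.26 M.
Ksp = [Ce³⁺]^2[CO₃²⁻]^3 = (0.26)^2(3s)^3
(3s)^3 = 6.3×10⁻³⁵ / (0.26)^2 = 9.3×10⁻³⁴
s = 3.3×10⁻¹² M

3.3×10⁻¹² M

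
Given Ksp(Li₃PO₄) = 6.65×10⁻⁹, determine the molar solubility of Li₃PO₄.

3.96×10⁻³ M

Li₃PO₄(s) ⇌ 3 Li⁺(aq) + PO₄³⁻(aq)
With molar solubility s: [Li⁺] = 3s, [PO₄³⁻] = s.
Ksp = [Li⁺]^3[PO₄³⁻] = (3s)^3 · s = 27s^4
27s^4 = 6.65×10⁻⁹  ⇒  s^4 = 2.46×10⁻¹⁰
Taking the 4th root, s = 3.96×10⁻³ mol L⁻¹.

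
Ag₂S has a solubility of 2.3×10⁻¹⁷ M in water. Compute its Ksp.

Ag₂S(s) ⇌ 2 Ag⁺(aq) + S²⁻(aq)
For each mole of Ag₂S that dissolves per liter, [Ag⁺] = 2s and [S²⁻] = s; let s denote this solubility.
Ksp = [Ag⁺]^2[S²⁻] = (2s)^2 · s = 4s^3
Ksp = 4 × (2.3×10⁻¹⁷)^3 = 4.9×10⁻⁵⁰

Ksp = 4.9×10⁻⁵⁰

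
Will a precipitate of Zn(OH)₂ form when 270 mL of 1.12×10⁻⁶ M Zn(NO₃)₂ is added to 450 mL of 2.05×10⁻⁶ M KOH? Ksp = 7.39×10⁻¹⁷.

No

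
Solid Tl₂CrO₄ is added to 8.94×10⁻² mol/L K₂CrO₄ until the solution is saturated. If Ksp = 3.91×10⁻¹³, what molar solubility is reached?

1.05×10⁻⁶ M

Tl₂CrO₄(s) ⇌ 2 Tl⁺(aq) + CrO₄²⁻(aq)
With CrO₄²⁻ already at 8.94×10⁻² mol/L and s small, take [CrO₄²⁻] ≈ 8.94×10⁻² mol/L and [Tl⁺] = 2s.
Ksp = [Tl⁺]^2[CrO₄²⁻] = (2s)^2(8.94×10⁻²)
(2s)^2 = 3.91×10⁻¹³ / (8.94×10⁻²) = 4.37×10⁻¹²
s = 1.05×10⁻⁶ mol/L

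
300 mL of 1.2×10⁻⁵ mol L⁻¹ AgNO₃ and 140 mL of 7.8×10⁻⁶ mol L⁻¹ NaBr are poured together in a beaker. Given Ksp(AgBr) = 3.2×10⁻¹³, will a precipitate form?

The combined volume is 440 mL.
[Ag⁺] = (1.2×10⁻⁵)(300)/440 = 8.2×10⁻⁶ mol L⁻¹
[Br⁻] = (7.8×10⁻⁶)(140)/440 = 2.5×10⁻⁶ mol L⁻¹
Q = [Ag⁺][Br⁻] = 2.0×10⁻¹¹
Because Q > Ksp (2.0×10⁻¹¹ vs 3.2×10⁻¹³), a precipitate of AgBr forms.

Yes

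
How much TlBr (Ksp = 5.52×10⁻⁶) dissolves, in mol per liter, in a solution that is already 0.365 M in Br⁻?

TlBr(s) ⇌ Tl⁺(aq) + Br⁻(aq)
The solution already contains Br⁻ at 0.365 M. Let s be the molar solubility of TlBr.
[Br⁻] ≈ 0.365 M (common ion dominates); [Tl⁺] = s.
Ksp = [Tl⁺][Br⁻] = s(0.365)
s = 5.52×10⁻⁶ / (0.365) = 1.51×10⁻⁵
s = 1.51×10⁻⁵ M

1.51×10⁻⁵ M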